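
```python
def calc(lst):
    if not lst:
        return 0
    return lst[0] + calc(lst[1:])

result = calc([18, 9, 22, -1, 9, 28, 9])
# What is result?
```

18 + 9 + 22 + (-1) + 9 + 28 + 9 + 0 = 94

Answer: 94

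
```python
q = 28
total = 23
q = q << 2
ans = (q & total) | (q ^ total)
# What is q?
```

Trace:
`q = 28` → q = 28
`total = 23` → total = 23
`q = q << 2` → q = 112
`ans = (q & total) | (q ^ total)` → ans = 119
So q = 112

Answer: 112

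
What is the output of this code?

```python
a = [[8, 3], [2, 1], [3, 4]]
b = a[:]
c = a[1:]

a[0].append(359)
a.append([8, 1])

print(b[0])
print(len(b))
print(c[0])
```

Key concept: slice with nested mutation.
Step by step:
`a = [[8, 3], [2, 1], [3, 4]]` → a = [[8, 3], [2, 1], [3, 4]]
`b = a[:]` → b = [[8, 3], [2, 1], [3, 4]]
`c = a[1:]` → c = [[2, 1], [3, 4]]
`a[0].append(359)` → a = [[8, 3, 359], [2, 1], [3, 4]]; b = [[8, 3, 359], [2, 1], [3, 4]]
`a.append([8, 1])` → a = [[8, 3, 359], [2, 1], [3, 4], [8, 1]]
`print(b[0])` → prints [8, 3, 359]
`print(len(b))` → prints 3
`print(c[0])` → prints [2, 1]

Answer:
[8, 3, 359]
3
[2, 1]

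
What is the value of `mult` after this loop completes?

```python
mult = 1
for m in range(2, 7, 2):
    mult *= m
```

Product of even numbers 2 to 6
`mult` takes the values: 1 → 2 → 8 → 48

Answer: 48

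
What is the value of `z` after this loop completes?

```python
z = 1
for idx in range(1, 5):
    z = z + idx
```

Start at 1, add 1 through 4
`z` takes the values: 1 → 2 → 4 → 7 → 11

Answer: 11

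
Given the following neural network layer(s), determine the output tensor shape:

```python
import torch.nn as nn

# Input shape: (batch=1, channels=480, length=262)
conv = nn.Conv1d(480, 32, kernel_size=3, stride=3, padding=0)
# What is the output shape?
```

Input: (1, 480, 262) -> Output: (1, 32, 87)

Answer: (1, 32, 87)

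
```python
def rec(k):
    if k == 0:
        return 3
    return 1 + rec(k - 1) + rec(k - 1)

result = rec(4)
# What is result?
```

rec(k) = 1 + 2·rec(k-1), rec(0)=3. Closed form: (3+1)·2^4 - 1 = 63.

Answer: 63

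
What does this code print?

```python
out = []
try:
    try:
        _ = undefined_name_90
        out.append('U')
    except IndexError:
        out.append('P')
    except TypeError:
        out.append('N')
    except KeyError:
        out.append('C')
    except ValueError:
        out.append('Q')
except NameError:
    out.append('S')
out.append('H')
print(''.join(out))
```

Execution trace: 'S' (outer except NameError) → 'H' (after the try/except). Output: SH

Answer: SH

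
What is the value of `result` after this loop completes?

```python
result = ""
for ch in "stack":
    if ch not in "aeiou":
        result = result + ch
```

Remove vowels from 'stack'
`result` takes the values: "" → "s" → "st" → "stc" → "stck"

Answer: "stck"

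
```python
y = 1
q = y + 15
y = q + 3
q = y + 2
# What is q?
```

Trace:
`y = 1` → y = 1
`q = y + 15` → q = 16
`y = q + 3` → y = 19
`q = y + 2` → q = 21
So q = 21

Answer: 21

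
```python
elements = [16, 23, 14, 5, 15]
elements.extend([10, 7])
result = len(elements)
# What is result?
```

Trace:
`elements = [16, 23, 14, 5, 15]` → elements = [16, 23, 14, 5, 15]
`elements.extend([10, 7])` → elements = [16, 23, 14, 5, 15, 10, 7]
`result = len(elements)` → result = 7
So result = 7

Answer: 7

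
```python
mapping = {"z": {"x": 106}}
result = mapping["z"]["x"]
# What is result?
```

Trace:
`mapping = {"z": {"x": 106}}` → mapping = {'z': {'x': 106}}
`result = mapping["z"]["x"]` → result = 106
So result = 106

Answer: 106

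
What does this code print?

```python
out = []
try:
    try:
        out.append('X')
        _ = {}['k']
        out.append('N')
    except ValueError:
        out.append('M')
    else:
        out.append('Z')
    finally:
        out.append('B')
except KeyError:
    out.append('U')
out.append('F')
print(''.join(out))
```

Execution trace: 'X' (try body) → 'B' (finally) → 'U' (outer except KeyError) → 'F' (after the try/except). Output: XBUF

Answer: XBUF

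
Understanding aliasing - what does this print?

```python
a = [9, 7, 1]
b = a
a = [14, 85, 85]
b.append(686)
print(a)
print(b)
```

Key concept: rebinding vs mutation: a is rebound to a new list, b still points at the original.
Step by step:
`a = [9, 7, 1]` → a = [9, 7, 1]
`b = a` → b = [9, 7, 1] (same object as a)
`a = [14, 85, 85]` → a = [14, 85, 85]
`b.append(686)` → b = [9, 7, 1, 686]
`print(a)` → prints [14, 85, 85]
`print(b)` → prints [9, 7, 1, 686]

Answer:
[14, 85, 85]
[9, 7, 1, 686]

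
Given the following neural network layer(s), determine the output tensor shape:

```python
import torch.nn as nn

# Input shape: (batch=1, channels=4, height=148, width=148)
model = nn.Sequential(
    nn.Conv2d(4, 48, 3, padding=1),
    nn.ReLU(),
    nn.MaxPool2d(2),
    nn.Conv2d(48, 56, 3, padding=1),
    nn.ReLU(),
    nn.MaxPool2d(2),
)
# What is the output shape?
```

Input: (1, 4, 148, 148) -> after first Conv2d: (1, 48, 148, 148) -> after first MaxPool2d: (1, 48, 74, 74) -> after second Conv2d: (1, 56, 74, 74) -> Output: (1, 56, 37, 37)

Answer: (1, 56, 37, 37)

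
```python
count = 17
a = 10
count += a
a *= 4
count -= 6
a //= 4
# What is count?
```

Trace:
`count = 17` → count = 17
`a = 10` → a = 10
`count += a` → count = 27
`a *= 4` → a = 40
`count -= 6` → count = 21
`a //= 4` → a = 10
So count = 21

Answer: 21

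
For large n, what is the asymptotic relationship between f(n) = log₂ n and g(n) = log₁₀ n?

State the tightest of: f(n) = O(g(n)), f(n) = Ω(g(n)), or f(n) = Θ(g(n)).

log₂ n vs log₁₀ n: f(n) = Θ(g(n)) — they are asymptotically equivalent (log bases differ by a constant factor).

Answer: f(n) = Θ(g(n)) — they are asymptotically equivalent (log bases differ by a constant factor).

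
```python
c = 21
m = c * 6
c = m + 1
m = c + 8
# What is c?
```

Trace:
`c = 21` → c = 21
`m = c * 6` → m = 126
`c = m + 1` → c = 127
`m = c + 8` → m = 135
So c = 127

Answer: 127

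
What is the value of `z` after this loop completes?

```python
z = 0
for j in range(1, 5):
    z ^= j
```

XOR of 1 to 4
`z` takes the values: 0 → 1 → 3 → 0 → 4

Answer: 4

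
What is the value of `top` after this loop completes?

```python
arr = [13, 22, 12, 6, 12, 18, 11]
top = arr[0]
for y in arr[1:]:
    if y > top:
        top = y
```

Maximum of [13, 22, 12, 6, 12, 18, 11]
`top` takes the values: 13 → 22

Answer: 22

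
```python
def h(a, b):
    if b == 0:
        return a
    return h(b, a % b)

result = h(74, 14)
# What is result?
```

h(74, 14) -> h(14, 4) -> h(4, 2) -> h(2, 0) -> 2

Answer: 2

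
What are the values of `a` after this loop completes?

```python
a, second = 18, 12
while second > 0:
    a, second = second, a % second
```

GCD of 18 and 12
`a` takes the values: 18 → 12 → 6

Answer: 6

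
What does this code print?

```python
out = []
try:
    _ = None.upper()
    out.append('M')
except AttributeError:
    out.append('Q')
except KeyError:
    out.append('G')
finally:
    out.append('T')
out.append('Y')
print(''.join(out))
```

Execution trace: 'Q' (except AttributeError) → 'T' (finally) → 'Y' (after the try/except). Output: QTY

Answer: QTY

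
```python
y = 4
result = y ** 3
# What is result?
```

Trace:
`y = 4` → y = 4
`result = y ** 3` → result = 64
So result = 64

Answer: 64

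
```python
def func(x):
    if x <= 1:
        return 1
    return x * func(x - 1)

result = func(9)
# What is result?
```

func(9) = 9 * 8 * 7 * 6 * 5 * 4 * 3 * 2 * 1 = 362880

Answer: 362880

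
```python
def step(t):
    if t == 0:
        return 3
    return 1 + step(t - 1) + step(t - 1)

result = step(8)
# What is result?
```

step(t) = 1 + 2·step(t-1), step(0)=3. Closed form: (3+1)·2^8 - 1 = 1023.

Answer: 1023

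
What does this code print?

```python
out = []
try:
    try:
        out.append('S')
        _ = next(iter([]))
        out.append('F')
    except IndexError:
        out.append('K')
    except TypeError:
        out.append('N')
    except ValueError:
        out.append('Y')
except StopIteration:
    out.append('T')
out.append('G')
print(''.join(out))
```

Execution trace: 'S' (try body) → 'T' (outer except StopIteration) → 'G' (after the try/except). Output: STG

Answer: STG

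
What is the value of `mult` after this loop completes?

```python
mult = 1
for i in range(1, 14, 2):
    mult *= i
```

Product of 1, 3, 5, ... up to 13
`mult` takes the values: 1 → 3 → 15 → 105 → 945 → 10395 → 135135

Answer: 135135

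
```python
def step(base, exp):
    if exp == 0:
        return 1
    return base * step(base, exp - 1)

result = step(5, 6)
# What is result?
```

step(5, 6) = 5 * 5 * 5 * 5 * 5 * 5 = 15625

Answer: 15625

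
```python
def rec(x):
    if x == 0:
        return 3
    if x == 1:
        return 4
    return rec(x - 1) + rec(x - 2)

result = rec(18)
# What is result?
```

Build up from base cases: rec(0)=3, rec(1)=4, rec(2)=7, rec(3)=11, rec(4)=18, rec(5)=29, rec(6)=47, ..., rec(18)=15127

Answer: 15127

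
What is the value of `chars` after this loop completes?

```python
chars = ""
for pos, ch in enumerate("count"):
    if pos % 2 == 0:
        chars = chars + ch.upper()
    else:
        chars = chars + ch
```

Uppercase even positions in 'count'
`chars` takes the values: "" → "C" → "Co" → "CoU" → "CoUn" → "CoUnT"

Answer: "CoUnT"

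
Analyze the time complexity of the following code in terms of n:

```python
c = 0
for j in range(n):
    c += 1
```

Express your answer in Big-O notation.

Each loop level contributes: n. Multiplying the contributions gives O(n).

Answer: O(n)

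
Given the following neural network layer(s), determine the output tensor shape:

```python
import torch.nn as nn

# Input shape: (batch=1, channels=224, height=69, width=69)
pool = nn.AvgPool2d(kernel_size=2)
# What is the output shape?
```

Input: (1, 224, 69, 69) -> Output: (1, 224, 34, 34)

Answer: (1, 224, 34, 34)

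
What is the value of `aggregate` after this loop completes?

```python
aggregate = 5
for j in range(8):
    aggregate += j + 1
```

Start at 5, add 1 to 8 = 41
`aggregate` takes the values: 5 → 6 → 8 → 11 → 15 → 20 → 26 → 33 → 41

Answer: 41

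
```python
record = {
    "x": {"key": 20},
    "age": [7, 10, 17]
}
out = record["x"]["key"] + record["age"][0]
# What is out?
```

Trace:
`record = { ...` → record = {'x': {'key': 20}, 'age': [7, 10, 17]}
`out = record["x"]["key"] + record["age"][0]` → out = 27
So out = 27

Answer: 27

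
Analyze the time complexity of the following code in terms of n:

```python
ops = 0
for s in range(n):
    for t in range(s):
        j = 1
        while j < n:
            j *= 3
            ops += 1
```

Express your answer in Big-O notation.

Each loop level contributes: n × n × log n. Multiplying the contributions gives O(n^2 log n).

Answer: O(n^2 log n)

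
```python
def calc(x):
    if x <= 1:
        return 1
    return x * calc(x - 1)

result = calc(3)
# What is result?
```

calc(3) = 3 * 2 * 1 = 6

Answer: 6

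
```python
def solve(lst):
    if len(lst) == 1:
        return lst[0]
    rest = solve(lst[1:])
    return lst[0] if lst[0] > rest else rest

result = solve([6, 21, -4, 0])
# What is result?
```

Recursive max over [6, 21, -4, 0] = 21

Answer: 21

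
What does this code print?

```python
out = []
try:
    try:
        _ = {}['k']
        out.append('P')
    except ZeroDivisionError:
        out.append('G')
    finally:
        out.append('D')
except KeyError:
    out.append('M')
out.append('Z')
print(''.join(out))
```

Execution trace: 'D' (finally) → 'M' (outer except KeyError) → 'Z' (after the try/except). Output: DMZ

Answer: DMZ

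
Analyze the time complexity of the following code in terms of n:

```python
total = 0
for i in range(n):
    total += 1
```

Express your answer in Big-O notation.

Each loop level contributes: n. Multiplying the contributions gives O(n).

Answer: O(n)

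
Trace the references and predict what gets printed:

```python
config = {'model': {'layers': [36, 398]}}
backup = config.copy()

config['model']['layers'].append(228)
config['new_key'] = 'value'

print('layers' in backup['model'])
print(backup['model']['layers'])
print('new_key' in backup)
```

Key concept: shallow copy gotcha with nested dict.
Step by step:
`config = {'model': {'layers': [36, 398]}}` → config = {'model': {'layers': [36, 398]}}
`backup = config.copy()` → backup = {'model': {'layers': [36, 398]}}
`config['model']['layers'].append(228)` → config = {'model': {'layers': [36, 398, 228]}}; backup = {'model': {'layers': [36, 398, 228]}}
`config['new_key'] = 'value'` → config = {'model': {'layers': [36, 398, 228]}, 'new_key': 'value'}
`print('layers' in backup['model'])` → prints True
`print(backup['model']['layers'])` → prints [36, 398, 228]
`print('new_key' in backup)` → prints False

Answer:
True
[36, 398, 228]
False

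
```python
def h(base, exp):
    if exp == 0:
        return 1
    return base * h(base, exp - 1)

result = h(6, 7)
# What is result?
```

h(6, 7) = 6 * 6 * 6 * 6 * 6 * 6 * 6 = 279936

Answer: 279936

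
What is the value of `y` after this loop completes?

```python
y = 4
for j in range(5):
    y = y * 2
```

Multiply by 2, 5 times: 4 * 2^5 = 128
`y` takes the values: 4 → 8 → 16 → 32 → 64 → 128

Answer: 128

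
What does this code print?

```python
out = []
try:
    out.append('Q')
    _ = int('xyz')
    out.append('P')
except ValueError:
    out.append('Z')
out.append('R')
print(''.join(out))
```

Execution trace: 'Q' (try body) → 'Z' (except ValueError) → 'R' (after the try/except). Output: QZR

Answer: QZR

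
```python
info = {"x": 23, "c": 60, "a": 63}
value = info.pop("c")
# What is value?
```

Trace:
`info = {"x": 23, "c": 60, "a": 63}` → info = {'x': 23, 'c': 60, 'a': 63}
`value = info.pop("c")` → info = {'x': 23, 'a': 63}; value = 60
So value = 60

Answer: 60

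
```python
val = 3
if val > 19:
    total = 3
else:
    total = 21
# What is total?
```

Trace:
`val = 3` → val = 3
`if val > 19: ...` → val > 19 is False, take else branch → total = 21
So total = 21

Answer: 21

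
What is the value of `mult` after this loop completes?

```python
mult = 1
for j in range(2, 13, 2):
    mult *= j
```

Product of even numbers 2 to 12
`mult` takes the values: 1 → 2 → 8 → 48 → 384 → 3840 → 46080

Answer: 46080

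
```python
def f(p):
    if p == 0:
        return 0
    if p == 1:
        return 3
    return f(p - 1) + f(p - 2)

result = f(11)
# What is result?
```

Build up from base cases: f(0)=0, f(1)=3, f(2)=3, f(3)=6, f(4)=9, f(5)=15, f(6)=24, ..., f(11)=267

Answer: 267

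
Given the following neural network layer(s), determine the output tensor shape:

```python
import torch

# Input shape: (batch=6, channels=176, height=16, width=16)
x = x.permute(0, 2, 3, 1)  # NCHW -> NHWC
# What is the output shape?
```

Input: (6, 176, 16, 16) -> Output: (6, 16, 16, 176)

Answer: (6, 16, 16, 176)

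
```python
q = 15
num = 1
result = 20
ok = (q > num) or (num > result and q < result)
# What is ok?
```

Trace:
`q = 15` → q = 15
`num = 1` → num = 1
`result = 20` → result = 20
`ok = (q > num) or (num > result and q < result)` → ok = True
So ok = True

Answer: True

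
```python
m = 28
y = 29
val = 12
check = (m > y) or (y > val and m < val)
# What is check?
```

Trace:
`m = 28` → m = 28
`y = 29` → y = 29
`val = 12` → val = 12
`check = (m > y) or (y > val and m < val)` → check = False
So check = False

Answer: False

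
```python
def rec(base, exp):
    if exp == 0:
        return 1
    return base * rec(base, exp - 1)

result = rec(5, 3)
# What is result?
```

rec(5, 3) = 5 * 5 * 5 = 125

Answer: 125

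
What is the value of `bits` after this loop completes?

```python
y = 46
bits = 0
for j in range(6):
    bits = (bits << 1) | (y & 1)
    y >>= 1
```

Reverse lowest 6 bits of 46
`bits` takes the values: 0 → 1 → 3 → 7 → 14 → 29

Answer: 29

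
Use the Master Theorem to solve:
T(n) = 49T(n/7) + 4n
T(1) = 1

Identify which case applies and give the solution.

a=49, b=7, f(n)=4n. log_7(49) = 2. Since c=1 < 2, Case 1 applies: T(n) = Θ(n^log_b(a)) = O(n^2).

Answer: O(n^2) - Case 1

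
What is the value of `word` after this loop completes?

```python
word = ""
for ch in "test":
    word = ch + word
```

Reverse 'test'
`word` takes the values: "" → "t" → "et" → "set" → "tset"

Answer: "tset"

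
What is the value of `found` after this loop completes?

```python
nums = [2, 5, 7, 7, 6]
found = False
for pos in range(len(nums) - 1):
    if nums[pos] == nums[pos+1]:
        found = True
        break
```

Check consecutive duplicates in [2, 5, 7, 7, 6]
`found` takes the values: False → True

Answer: True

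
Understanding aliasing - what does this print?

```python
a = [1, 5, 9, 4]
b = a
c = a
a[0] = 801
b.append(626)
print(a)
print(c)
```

Key concept: multiple aliases.
Step by step:
`a = [1, 5, 9, 4]` → a = [1, 5, 9, 4]
`b = a` → b = [1, 5, 9, 4] (same object as a)
`c = a` → c = [1, 5, 9, 4] (same object as a, b)
`a[0] = 801` → a = [801, 5, 9, 4] (same object as b, c); b = [801, 5, 9, 4] (same object as a, c); c = [801, 5, 9, 4] (same object as a, b)
`b.append(626)` → a = [801, 5, 9, 4, 626] (same object as b, c); b = [801, 5, 9, 4, 626] (same object as a, c); c = [801, 5, 9, 4, 626] (same object as a, b)
`print(a)` → prints [801, 5, 9, 4, 626]
`print(c)` → prints [801, 5, 9, 4, 626]

Answer:
[801, 5, 9, 4, 626]
[801, 5, 9, 4, 626]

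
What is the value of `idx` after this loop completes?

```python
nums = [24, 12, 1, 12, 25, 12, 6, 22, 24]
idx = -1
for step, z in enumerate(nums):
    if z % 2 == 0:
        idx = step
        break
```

First even number index in [24, 12, 1, 12, 25, 12, 6, 22, 24]
`idx` takes the values: -1 → 0

Answer: 0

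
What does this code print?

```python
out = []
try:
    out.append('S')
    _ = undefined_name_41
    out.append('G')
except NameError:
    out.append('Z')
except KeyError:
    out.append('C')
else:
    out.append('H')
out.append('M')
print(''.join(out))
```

Execution trace: 'S' (try body) → 'Z' (except NameError) → 'M' (after the try/except). Output: SZM

Answer: SZM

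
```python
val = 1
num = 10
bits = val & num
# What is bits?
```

Trace:
`val = 1` → val = 1
`num = 10` → num = 10
`bits = val & num` → bits = 0
So bits = 0

Answer: 0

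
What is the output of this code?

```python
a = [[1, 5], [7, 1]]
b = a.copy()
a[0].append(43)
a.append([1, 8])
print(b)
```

Key concept: shallow copy with nested lists.
Step by step:
`a = [[1, 5], [7, 1]]` → a = [[1, 5], [7, 1]]
`b = a.copy()` → b = [[1, 5], [7, 1]]
`a[0].append(43)` → a = [[1, 5, 43], [7, 1]]; b = [[1, 5, 43], [7, 1]]
`a.append([1, 8])` → a = [[1, 5, 43], [7, 1], [1, 8]]
`print(b)` → prints [[1, 5, 43], [7, 1]]

Answer: [[1, 5, 43], [7, 1]]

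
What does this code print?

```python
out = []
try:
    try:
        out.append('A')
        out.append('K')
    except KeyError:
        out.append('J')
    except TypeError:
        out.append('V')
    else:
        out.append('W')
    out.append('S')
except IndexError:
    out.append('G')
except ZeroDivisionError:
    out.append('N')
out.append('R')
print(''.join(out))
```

Execution trace: 'A' (inner try body) → 'K' (inner try body, no exception) → 'W' (inner else) → 'S' (try body, no exception) → 'R' (after the try/except). Output: AKWSR

Answer: AKWSR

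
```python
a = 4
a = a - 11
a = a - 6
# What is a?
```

Trace:
`a = 4` → a = 4
`a = a - 11` → a = -7
`a = a - 6` → a = -13
So a = -13

Answer: -13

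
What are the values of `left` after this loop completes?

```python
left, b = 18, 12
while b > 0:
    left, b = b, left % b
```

GCD of 18 and 12
`left` takes the values: 18 → 12 → 6

Answer: 6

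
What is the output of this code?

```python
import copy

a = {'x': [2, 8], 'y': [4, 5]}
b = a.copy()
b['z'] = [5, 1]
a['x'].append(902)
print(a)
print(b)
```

Key concept: shallow copy of dict with mutable values.
Step by step:
`a = {'x': [2, 8], 'y': [4, 5]}` → a = {'x': [2, 8], 'y': [4, 5]}
`b = a.copy()` → b = {'x': [2, 8], 'y': [4, 5]}
`b['z'] = [5, 1]` → b = {'x': [2, 8], 'y': [4, 5], 'z': [5, 1]}
`a['x'].append(902)` → a = {'x': [2, 8, 902], 'y': [4, 5]}; b = {'x': [2, 8, 902], 'y': [4, 5], 'z': [5, 1]}
`print(a)` → prints {'x': [2, 8, 902], 'y': [4, 5]}
`print(b)` → prints {'x': [2, 8, 902], 'y': [4, 5], 'z': [5, 1]}

Answer:
{'x': [2, 8, 902], 'y': [4, 5]}
{'x': [2, 8, 902], 'y': [4, 5], 'z': [5, 1]}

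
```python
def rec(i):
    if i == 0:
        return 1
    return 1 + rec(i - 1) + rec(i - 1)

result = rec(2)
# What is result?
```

rec(i) = 1 + 2·rec(i-1), rec(0)=1. Closed form: (1+1)·2^2 - 1 = 7.

Answer: 7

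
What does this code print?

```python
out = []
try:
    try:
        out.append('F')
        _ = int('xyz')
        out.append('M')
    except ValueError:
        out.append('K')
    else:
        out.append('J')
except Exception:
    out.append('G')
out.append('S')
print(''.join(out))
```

Execution trace: 'F' (inner try body) → 'K' (inner except ValueError) → 'S' (after the try/except). Output: FKS

Answer: FKS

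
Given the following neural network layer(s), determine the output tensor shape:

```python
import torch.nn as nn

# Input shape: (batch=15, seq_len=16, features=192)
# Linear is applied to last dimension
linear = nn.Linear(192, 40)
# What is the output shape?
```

Input: (15, 16, 192) -> Output: (15, 16, 40)

Answer: (15, 16, 40)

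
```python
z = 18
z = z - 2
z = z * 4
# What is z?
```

Trace:
`z = 18` → z = 18
`z = z - 2` → z = 16
`z = z * 4` → z = 64
So z = 64

Answer: 64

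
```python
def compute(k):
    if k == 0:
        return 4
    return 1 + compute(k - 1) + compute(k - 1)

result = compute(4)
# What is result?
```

compute(k) = 1 + 2·compute(k-1), compute(0)=4. Closed form: (4+1)·2^4 - 1 = 79.

Answer: 79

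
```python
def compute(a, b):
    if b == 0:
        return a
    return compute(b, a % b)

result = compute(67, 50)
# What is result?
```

compute(67, 50) -> compute(50, 17) -> compute(17, 16) -> compute(16, 1) -> compute(1, 0) -> 1

Answer: 1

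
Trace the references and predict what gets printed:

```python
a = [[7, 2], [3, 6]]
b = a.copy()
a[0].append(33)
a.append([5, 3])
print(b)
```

Key concept: shallow copy with nested lists.
Step by step:
`a = [[7, 2], [3, 6]]` → a = [[7, 2], [3, 6]]
`b = a.copy()` → b = [[7, 2], [3, 6]]
`a[0].append(33)` → a = [[7, 2, 33], [3, 6]]; b = [[7, 2, 33], [3, 6]]
`a.append([5, 3])` → a = [[7, 2, 33], [3, 6], [5, 3]]
`print(b)` → prints [[7, 2, 33], [3, 6]]

Answer: [[7, 2, 33], [3, 6]]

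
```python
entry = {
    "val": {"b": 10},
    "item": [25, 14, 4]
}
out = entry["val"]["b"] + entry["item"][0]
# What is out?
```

Trace:
`entry = { ...` → entry = {'val': {'b': 10}, 'item': [25, 14, 4]}
`out = entry["val"]["b"] + entry["item"][0]` → out = 35
So out = 35

Answer: 35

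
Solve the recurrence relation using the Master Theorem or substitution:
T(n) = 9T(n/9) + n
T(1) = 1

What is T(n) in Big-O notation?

By Master Theorem: a=9, b=9, f(n)=n. Since log_9(9) = 1 and f(n) = Θ(n^1), Case 2 applies. T(n) = O(n log n).

Answer: O(n log n)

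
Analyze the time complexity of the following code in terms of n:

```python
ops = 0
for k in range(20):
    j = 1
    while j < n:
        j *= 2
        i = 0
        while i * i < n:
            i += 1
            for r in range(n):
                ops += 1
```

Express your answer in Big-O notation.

Each loop level contributes: 1 × log n × √n × n. Multiplying the contributions gives O(n√n log n).

Answer: O(n√n log n)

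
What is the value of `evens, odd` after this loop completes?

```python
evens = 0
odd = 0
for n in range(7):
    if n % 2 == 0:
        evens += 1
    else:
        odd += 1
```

Count evens and odds in range(7)
`evens, odd` takes the values: (0, 0) → (1, 0) → (1, 1) → (2, 1) → (2, 2) → (3, 2) → (3, 3) → (4, 3)

Answer: 4, 3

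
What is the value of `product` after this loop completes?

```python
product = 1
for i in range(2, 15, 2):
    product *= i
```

Product of even numbers 2 to 14
`product` takes the values: 1 → 2 → 8 → 48 → 384 → 3840 → 46080 → 645120

Answer: 645120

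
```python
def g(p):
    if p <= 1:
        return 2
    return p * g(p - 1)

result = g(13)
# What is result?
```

g(13) = 13 * 12 * 11 * 10 * 9 * 8 * 7 * 6 * 5 * 4 * 3 * 2 * 2 = 12454041600

Answer: 12454041600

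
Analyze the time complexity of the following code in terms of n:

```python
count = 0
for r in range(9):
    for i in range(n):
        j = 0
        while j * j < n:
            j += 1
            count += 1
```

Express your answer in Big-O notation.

Each loop level contributes: 1 × n × √n. Multiplying the contributions gives O(n√n).

Answer: O(n√n)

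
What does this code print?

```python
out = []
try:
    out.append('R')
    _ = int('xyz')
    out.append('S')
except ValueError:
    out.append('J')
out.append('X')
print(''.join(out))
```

Execution trace: 'R' (try body) → 'J' (except ValueError) → 'X' (after the try/except). Output: RJX

Answer: RJX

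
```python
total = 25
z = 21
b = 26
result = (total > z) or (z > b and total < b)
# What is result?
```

Trace:
`total = 25` → total = 25
`z = 21` → z = 21
`b = 26` → b = 26
`result = (total > z) or (z > b and total < b)` → result = True
So result = True

Answer: True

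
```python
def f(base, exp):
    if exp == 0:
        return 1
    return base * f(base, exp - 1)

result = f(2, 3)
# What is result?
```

f(2, 3) = 2 * 2 * 2 = 8

Answer: 8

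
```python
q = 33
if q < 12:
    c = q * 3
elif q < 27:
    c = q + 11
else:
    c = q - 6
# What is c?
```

Trace:
`q = 33` → q = 33
`if q < 12: ...` → q < 12 is False, q < 27 is False, take else branch → c = 27
So c = 27

Answer: 27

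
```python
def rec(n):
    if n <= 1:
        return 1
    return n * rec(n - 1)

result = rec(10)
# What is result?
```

rec(10) = 10 * 9 * 8 * 7 * 6 * 5 * 4 * 3 * 2 * 1 = 3628800

Answer: 3628800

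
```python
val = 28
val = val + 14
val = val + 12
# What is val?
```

Trace:
`val = 28` → val = 28
`val = val + 14` → val = 42
`val = val + 12` → val = 54
So val = 54

Answer: 54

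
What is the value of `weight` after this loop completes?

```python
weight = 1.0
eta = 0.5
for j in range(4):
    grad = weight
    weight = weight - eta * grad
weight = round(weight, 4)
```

Gradient descent: w = 1.0 * (1 - 0.5)^4
`weight` takes the values: 1.0 → 0.5 → 0.25 → 0.125 → 0.0625

Answer: 0.0625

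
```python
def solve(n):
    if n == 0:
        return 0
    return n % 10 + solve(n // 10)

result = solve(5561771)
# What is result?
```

Sum of digits of 5561771: 1 + 7 + 7 + 1 + 6 + 5 + 5 = 32

Answer: 32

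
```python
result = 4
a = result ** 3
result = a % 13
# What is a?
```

Trace:
`result = 4` → result = 4
`a = result ** 3` → a = 64
`result = a % 13` → result = 12
So a = 64

Answer: 64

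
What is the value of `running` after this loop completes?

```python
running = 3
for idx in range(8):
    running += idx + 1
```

Start at 3, add 1 to 8 = 39
`running` takes the values: 3 → 4 → 6 → 9 → 13 → 18 → 24 → 31 → 39

Answer: 39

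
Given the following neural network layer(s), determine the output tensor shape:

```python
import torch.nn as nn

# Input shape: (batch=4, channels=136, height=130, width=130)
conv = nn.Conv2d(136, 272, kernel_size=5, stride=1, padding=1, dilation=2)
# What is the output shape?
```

Input: (4, 136, 130, 130) -> Output: (4, 272, 124, 124)

Answer: (4, 272, 124, 124)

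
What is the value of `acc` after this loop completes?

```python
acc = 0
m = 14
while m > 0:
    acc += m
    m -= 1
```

Sum 14 down to 1
`acc` takes the values: 0 → 14 → 27 → 39 → 50 → 60 → 69 → 77 → 84 → 90 → 95 → 99 → 102 → 104 → 105

Answer: 105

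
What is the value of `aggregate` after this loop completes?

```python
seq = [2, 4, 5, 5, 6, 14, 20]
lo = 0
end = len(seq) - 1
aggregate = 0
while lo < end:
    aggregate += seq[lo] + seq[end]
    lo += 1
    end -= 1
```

Sum of pairs from ends
`aggregate` takes the values: 0 → 22 → 40 → 51

Answer: 51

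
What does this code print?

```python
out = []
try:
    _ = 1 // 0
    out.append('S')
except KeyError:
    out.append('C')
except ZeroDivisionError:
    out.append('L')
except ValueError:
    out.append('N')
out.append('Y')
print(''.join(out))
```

Execution trace: 'L' (except ZeroDivisionError) → 'Y' (after the try/except). Output: LY

Answer: LY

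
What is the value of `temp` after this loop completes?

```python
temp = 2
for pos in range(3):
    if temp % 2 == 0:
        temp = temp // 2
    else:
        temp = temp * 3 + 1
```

Collatz-style transformation from 2
`temp` takes the values: 2 → 1 → 4 → 2

Answer: 2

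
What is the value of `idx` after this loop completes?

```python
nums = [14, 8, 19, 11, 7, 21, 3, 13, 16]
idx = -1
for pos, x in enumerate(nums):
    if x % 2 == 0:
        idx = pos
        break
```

First even number index in [14, 8, 19, 11, 7, 21, 3, 13, 16]
`idx` takes the values: -1 → 0

Answer: 0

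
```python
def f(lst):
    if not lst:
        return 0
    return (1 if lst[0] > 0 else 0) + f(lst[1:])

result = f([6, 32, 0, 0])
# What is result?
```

Count of positive elements in [6, 32, 0, 0] = 2

Answer: 2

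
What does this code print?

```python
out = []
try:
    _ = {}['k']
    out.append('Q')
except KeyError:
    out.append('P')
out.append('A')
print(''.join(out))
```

Execution trace: 'P' (except KeyError) → 'A' (after the try/except). Output: PA

Answer: PA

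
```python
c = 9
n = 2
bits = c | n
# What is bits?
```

Trace:
`c = 9` → c = 9
`n = 2` → n = 2
`bits = c | n` → bits = 11
So bits = 11

Answer: 11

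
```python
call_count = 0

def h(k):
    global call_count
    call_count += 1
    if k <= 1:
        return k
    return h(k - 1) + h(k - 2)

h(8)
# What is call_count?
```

Calls(k) = 1 + Calls(k-1) + Calls(k-2); Calls(0)=Calls(1)=1. For k=8 this gives 67.

Answer: 67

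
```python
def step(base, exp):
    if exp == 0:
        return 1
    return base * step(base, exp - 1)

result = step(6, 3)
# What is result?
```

step(6, 3) = 6 * 6 * 6 = 216

Answer: 216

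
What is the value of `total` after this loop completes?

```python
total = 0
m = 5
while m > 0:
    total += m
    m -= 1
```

Sum 5 down to 1
`total` takes the values: 0 → 5 → 9 → 12 → 14 → 15

Answer: 15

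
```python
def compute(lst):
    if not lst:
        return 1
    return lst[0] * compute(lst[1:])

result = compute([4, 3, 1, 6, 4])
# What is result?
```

Product over [4, 3, 1, 6, 4] = 4 * 3 * 1 * 6 * 4 = 288

Answer: 288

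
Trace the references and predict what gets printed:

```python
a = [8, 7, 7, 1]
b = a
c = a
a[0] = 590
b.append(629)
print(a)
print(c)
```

Key concept: multiple aliases.
Step by step:
`a = [8, 7, 7, 1]` → a = [8, 7, 7, 1]
`b = a` → b = [8, 7, 7, 1] (same object as a)
`c = a` → c = [8, 7, 7, 1] (same object as a, b)
`a[0] = 590` → a = [590, 7, 7, 1] (same object as b, c); b = [590, 7, 7, 1] (same object as a, c); c = [590, 7, 7, 1] (same object as a, b)
`b.append(629)` → a = [590, 7, 7, 1, 629] (same object as b, c); b = [590, 7, 7, 1, 629] (same object as a, c); c = [590, 7, 7, 1, 629] (same object as a, b)
`print(a)` → prints [590, 7, 7, 1, 629]
`print(c)` → prints [590, 7, 7, 1, 629]

Answer:
[590, 7, 7, 1, 629]
[590, 7, 7, 1, 629]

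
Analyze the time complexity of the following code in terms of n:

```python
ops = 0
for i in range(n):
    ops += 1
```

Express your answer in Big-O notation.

Each loop level contributes: n. Multiplying the contributions gives O(n).

Answer: O(n)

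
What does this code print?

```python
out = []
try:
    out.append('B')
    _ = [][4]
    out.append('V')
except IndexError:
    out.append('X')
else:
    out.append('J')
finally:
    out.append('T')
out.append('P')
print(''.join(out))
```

Execution trace: 'B' (try body) → 'X' (except IndexError) → 'T' (finally) → 'P' (after the try/except). Output: BXTP

Answer: BXTP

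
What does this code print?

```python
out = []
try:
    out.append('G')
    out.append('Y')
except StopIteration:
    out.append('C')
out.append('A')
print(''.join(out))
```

Execution trace: 'G' (try body) → 'Y' (try body, no exception) → 'A' (after the try/except). Output: GYA

Answer: GYA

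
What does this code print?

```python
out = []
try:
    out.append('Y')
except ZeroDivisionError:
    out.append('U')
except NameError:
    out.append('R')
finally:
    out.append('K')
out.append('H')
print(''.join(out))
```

Execution trace: 'Y' (try body, no exception) → 'K' (finally) → 'H' (after the try/except). Output: YKH

Answer: YKH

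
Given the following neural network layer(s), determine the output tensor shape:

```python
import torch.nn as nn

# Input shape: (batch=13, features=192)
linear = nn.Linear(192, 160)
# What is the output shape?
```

Input: (13, 192) -> Output: (13, 160)

Answer: (13, 160)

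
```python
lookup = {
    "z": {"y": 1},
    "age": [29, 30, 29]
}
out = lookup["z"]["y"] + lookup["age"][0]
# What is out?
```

Trace:
`lookup = { ...` → lookup = {'z': {'y': 1}, 'age': [29, 30, 29]}
`out = lookup["z"]["y"] + lookup["age"][0]` → out = 30
So out = 30

Answer: 30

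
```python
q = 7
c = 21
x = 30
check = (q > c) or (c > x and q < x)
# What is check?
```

Trace:
`q = 7` → q = 7
`c = 21` → c = 21
`x = 30` → x = 30
`check = (q > c) or (c > x and q < x)` → check = False
So check = False

Answer: False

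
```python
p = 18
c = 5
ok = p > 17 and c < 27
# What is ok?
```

Trace:
`p = 18` → p = 18
`c = 5` → c = 5
`ok = p > 17 and c < 27` → ok = True
So ok = True

Answer: True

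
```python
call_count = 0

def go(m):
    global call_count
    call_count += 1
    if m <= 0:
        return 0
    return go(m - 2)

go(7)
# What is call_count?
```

Linear recursion stepping by 2: 5 calls from m=7 down to ≤0.

Answer: 5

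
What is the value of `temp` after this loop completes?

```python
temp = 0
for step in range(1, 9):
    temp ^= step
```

XOR of 1 to 8
`temp` takes the values: 0 → 1 → 3 → 0 → 4 → 1 → 7 → 0 → 8

Answer: 8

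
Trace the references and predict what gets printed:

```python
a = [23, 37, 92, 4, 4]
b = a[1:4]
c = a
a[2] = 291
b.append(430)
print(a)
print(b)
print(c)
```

Key concept: slice vs alias.
Step by step:
`a = [23, 37, 92, 4, 4]` → a = [23, 37, 92, 4, 4]
`b = a[1:4]` → b = [37, 92, 4]
`c = a` → c = [23, 37, 92, 4, 4] (same object as a)
`a[2] = 291` → a = [23, 37, 291, 4, 4] (same object as c); c = [23, 37, 291, 4, 4] (same object as a)
`b.append(430)` → b = [37, 92, 4, 430]
`print(a)` → prints [23, 37, 291, 4, 4]
`print(b)` → prints [37, 92, 4, 430]
`print(c)` → prints [23, 37, 291, 4, 4]

Answer:
[23, 37, 291, 4, 4]
[37, 92, 4, 430]
[23, 37, 291, 4, 4]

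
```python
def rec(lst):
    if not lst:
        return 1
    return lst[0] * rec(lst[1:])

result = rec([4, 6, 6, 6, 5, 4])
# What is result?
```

Product over [4, 6, 6, 6, 5, 4] = 4 * 6 * 6 * 6 * 5 * 4 = 17280

Answer: 17280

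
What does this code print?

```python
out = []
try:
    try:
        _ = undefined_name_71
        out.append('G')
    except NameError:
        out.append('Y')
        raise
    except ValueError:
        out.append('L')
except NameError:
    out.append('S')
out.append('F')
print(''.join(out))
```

Execution trace: 'Y' (inner except NameError) → 'S' (outer except NameError) → 'F' (after the try/except). Output: YSF

Answer: YSF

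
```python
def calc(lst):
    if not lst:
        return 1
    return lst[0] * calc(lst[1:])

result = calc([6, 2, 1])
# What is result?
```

Product over [6, 2, 1] = 6 * 2 * 1 = 12

Answer: 12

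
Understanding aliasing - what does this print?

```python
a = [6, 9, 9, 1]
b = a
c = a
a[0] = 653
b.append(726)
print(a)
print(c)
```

Key concept: multiple aliases.
Step by step:
`a = [6, 9, 9, 1]` → a = [6, 9, 9, 1]
`b = a` → b = [6, 9, 9, 1] (same object as a)
`c = a` → c = [6, 9, 9, 1] (same object as a, b)
`a[0] = 653` → a = [653, 9, 9, 1] (same object as b, c); b = [653, 9, 9, 1] (same object as a, c); c = [653, 9, 9, 1] (same object as a, b)
`b.append(726)` → a = [653, 9, 9, 1, 726] (same object as b, c); b = [653, 9, 9, 1, 726] (same object as a, c); c = [653, 9, 9, 1, 726] (same object as a, b)
`print(a)` → prints [653, 9, 9, 1, 726]
`print(c)` → prints [653, 9, 9, 1, 726]

Answer:
[653, 9, 9, 1, 726]
[653, 9, 9, 1, 726]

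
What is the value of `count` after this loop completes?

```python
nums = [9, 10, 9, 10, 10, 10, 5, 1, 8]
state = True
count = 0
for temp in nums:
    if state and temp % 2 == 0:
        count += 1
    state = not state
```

Count even values at even positions
`count` takes the values: 0 → 1 → 2

Answer: 2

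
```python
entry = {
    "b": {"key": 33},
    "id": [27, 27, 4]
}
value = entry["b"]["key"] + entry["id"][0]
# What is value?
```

Trace:
`entry = { ...` → entry = {'b': {'key': 33}, 'id': [27, 27, 4]}
`value = entry["b"]["key"] + entry["id"][0]` → value = 60
So value = 60

Answer: 60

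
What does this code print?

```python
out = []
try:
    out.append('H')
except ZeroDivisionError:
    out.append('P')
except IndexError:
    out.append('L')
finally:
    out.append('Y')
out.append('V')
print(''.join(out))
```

Execution trace: 'H' (try body, no exception) → 'Y' (finally) → 'V' (after the try/except). Output: HYV

Answer: HYV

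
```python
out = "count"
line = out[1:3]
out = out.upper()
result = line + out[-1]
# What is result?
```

Trace:
`out = "count"` → out = 'count'
`line = out[1:3]` → line = 'ou'
`out = out.upper()` → out = 'COUNT'
`result = line + out[-1]` → result = 'ouT'
So result = 'ouT'

Answer: 'ouT'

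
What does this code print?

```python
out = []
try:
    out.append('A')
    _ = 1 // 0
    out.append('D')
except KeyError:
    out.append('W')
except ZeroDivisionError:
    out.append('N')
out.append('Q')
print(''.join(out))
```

Execution trace: 'A' (try body) → 'N' (except ZeroDivisionError) → 'Q' (after the try/except). Output: ANQ

Answer: ANQ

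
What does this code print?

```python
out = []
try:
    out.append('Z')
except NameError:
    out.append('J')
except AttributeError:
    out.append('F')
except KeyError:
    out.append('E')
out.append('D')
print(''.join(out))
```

Execution trace: 'Z' (try body, no exception) → 'D' (after the try/except). Output: ZD

Answer: ZD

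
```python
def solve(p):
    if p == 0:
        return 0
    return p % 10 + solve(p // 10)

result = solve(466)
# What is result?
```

Sum of digits of 466: 6 + 6 + 4 = 16

Answer: 16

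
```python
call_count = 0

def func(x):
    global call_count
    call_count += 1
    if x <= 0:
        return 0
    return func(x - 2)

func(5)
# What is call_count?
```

Linear recursion stepping by 2: 4 calls from x=5 down to ≤0.

Answer: 4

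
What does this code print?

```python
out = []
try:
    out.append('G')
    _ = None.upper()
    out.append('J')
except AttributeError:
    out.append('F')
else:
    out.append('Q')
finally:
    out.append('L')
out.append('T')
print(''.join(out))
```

Execution trace: 'G' (try body) → 'F' (except AttributeError) → 'L' (finally) → 'T' (after the try/except). Output: GFLT

Answer: GFLT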